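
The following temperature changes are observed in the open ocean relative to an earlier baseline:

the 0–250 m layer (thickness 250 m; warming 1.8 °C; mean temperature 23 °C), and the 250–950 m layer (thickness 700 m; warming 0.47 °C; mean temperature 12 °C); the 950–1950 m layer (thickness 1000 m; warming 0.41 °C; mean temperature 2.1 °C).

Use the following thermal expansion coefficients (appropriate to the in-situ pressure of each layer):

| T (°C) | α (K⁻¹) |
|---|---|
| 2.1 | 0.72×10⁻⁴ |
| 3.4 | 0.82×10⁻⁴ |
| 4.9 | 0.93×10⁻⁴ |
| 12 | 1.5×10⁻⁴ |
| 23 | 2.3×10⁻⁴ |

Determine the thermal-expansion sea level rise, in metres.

Layer 1 at 23 °C → α = 2.3×10⁻⁴ K⁻¹
Layer 2 at 12 °C → α = 1.5×10⁻⁴ K⁻¹
Layer 3 at 2.1 °C → α = 0.72×10⁻⁴ K⁻¹
0–250 m: 1.8 × 2.3×10⁻⁴ × 250 = 0.10350 m
Layer 2: 1.5×10⁻⁴ × 700 × 0.47 = 0.04935 m
1000 × 0.72×10⁻⁴ × 0.41 = 0.02952 m
Δh = 0.10350 + 0.04935 + 0.02952 = 0.18237 m

0.18 m of thermosteric rise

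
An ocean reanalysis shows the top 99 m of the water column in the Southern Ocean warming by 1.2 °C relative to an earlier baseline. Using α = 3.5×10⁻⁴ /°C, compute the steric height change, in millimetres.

Δh ≈ 41.6 mm

Δh = αΔT·H = 3.5×10⁻⁴ × 1.2 × 99 = 0.04158 m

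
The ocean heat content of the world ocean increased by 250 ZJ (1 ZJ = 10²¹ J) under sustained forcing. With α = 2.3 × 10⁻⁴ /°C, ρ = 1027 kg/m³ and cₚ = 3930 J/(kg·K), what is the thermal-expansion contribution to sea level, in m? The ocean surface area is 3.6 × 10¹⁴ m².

Δh ≈ 0.0396 m

Per unit area: Q = 250×10²¹ / (3.6×10¹⁴) ≈ 6.944×10⁸ J/m²
Δh = αQ/(ρcₚ) = 2.3×10⁻⁴ × 6.944×10⁸ / (1027 × 3930) ≈ 0.039571 m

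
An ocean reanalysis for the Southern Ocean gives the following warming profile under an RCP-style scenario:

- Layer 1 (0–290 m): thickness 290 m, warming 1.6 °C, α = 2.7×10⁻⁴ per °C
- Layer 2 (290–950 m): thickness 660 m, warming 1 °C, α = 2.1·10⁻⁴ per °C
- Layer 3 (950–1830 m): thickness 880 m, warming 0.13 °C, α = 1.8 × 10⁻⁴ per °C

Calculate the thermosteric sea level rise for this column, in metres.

0.284 m

Layer 1: 2.7×10⁻⁴ × 1.6 × 290 = 0.12528 m
1 × 660 × 2.1×10⁻⁴ = 0.13860 m
950–1830 m: 880 × 1.8×10⁻⁴ × 0.13 = 0.020592 m
Δh = 0.12528 + 0.13860 + 0.020592 = 0.284472 m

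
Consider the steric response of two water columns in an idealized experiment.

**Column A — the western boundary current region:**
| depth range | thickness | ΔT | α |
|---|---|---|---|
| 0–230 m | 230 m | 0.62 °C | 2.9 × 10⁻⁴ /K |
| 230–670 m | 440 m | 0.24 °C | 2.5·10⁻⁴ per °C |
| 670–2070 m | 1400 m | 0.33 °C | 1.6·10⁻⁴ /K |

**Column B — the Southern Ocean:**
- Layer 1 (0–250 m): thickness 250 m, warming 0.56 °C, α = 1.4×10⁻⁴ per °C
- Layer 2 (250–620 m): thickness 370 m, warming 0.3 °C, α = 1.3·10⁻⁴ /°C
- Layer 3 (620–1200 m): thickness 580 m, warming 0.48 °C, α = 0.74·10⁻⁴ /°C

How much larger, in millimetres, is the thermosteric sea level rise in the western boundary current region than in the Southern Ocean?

A 0–230 m: 2.9×10⁻⁴ × 230 × 0.62 = 0.041354 m
A 440 × 2.5×10⁻⁴ × 0.24 = 0.02640 m
A 1.6×10⁻⁴ × 0.33 × 1400 = 0.07392 m
A total: 0.141674 m
B 0–250 m: 0.56 × 1.4×10⁻⁴ × 250 = 0.01960 m
B 370 × 1.3×10⁻⁴ × 0.3 = 0.01443 m
B 620–1200 m: 580 × 0.48 × 0.74×10⁻⁴ = 0.0206016 m
B total: 0.0546316 m
Difference: 0.141674 − 0.0546316 = 0.0870424 m

Δh_A − Δh_B ≈ 87.0 mm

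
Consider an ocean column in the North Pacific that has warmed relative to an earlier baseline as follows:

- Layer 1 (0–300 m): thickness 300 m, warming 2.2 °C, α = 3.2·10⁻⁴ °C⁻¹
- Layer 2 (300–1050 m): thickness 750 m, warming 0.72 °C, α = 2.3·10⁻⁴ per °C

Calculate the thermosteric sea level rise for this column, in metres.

Layer 1: 3.2×10⁻⁴ × 300 × 2.2 = 0.21120 m
300–1050 m: 0.72 × 750 × 2.3×10⁻⁴ = 0.12420 m
Δh = 0.21120 + 0.12420 = 0.33540 m ≈ 0.335 m

Δh ≈ 0.335 m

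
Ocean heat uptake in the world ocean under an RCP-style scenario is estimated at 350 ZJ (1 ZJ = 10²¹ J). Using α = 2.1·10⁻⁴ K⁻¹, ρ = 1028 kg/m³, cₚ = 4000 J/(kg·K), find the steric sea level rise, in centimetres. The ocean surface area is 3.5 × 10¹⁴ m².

Δh ≈ 5.11 cm

Per unit area: Q = 350×10²¹ / (3.5×10¹⁴) = 1×10⁹ J/m²
Δh = αQ/(ρcₚ) = 2.1×10⁻⁴ × 1×10⁹ / (1028 × 4000) ≈ 0.05107 m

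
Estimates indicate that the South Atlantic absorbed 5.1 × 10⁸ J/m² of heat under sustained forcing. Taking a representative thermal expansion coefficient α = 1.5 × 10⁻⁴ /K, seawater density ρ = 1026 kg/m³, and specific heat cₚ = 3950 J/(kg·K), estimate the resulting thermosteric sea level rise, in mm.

Δh = αQ/(ρcₚ) = 1.5×10⁻⁴ × 5.1×10⁸ / (1026 × 3950) ≈ 0.018876 m

18.9 mm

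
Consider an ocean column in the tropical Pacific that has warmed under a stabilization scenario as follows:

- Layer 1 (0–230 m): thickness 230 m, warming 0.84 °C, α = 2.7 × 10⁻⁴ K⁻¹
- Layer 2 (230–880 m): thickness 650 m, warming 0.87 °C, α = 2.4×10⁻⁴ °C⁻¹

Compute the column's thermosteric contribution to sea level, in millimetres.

Δh = 190 mm

0.84 × 2.7×10⁻⁴ × 230 = 0.052164 m
230–880 m: 2.4×10⁻⁴ × 0.87 × 650 = 0.13572 m
Δh = 0.052164 + 0.13572 = 0.187884 m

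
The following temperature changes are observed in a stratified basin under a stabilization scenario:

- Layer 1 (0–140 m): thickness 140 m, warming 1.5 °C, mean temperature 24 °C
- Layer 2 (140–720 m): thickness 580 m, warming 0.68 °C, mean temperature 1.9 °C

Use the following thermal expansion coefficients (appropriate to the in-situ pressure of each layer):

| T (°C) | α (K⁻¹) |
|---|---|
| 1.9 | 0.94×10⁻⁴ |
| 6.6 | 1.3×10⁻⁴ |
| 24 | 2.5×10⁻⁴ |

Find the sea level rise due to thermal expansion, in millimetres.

Layer 1 at 24 °C → α = 2.5×10⁻⁴ K⁻¹
Layer 2 at 1.9 °C → α = 0.94×10⁻⁴ K⁻¹
1.5 × 140 × 2.5×10⁻⁴ = 0.05250 m
580 × 0.94×10⁻⁴ × 0.68 = 0.0370736 m
Δh = 0.05250 + 0.0370736 = 0.0895736 m

Δh = 89.6 mm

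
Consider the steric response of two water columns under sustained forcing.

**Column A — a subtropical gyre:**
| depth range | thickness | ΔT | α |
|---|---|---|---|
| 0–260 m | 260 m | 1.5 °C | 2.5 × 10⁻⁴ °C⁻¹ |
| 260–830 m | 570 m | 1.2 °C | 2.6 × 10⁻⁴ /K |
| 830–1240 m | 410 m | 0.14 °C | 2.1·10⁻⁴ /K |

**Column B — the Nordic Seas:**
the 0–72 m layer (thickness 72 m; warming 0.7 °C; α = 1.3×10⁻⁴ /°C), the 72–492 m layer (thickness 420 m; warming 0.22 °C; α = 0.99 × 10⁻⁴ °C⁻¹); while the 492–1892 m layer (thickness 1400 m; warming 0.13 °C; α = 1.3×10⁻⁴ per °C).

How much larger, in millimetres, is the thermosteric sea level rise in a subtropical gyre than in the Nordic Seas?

A Layer 1: 1.5 × 2.5×10⁻⁴ × 260 = 0.09750 m
A Layer 2: 1.2 × 570 × 2.6×10⁻⁴ = 0.17784 m
A 830–1240 m: 410 × 0.14 × 2.1×10⁻⁴ = 0.012054 m
A total: 0.287394 m
B Layer 1: 0.7 × 1.3×10⁻⁴ × 72 = 0.006552 m
B 72–492 m: 0.99×10⁻⁴ × 420 × 0.22 = 0.0091476 m
B 492–1892 m: 1400 × 1.3×10⁻⁴ × 0.13 = 0.02366 m
B total: 0.0393596 m
Difference: 0.287394 − 0.0393596 = 0.2480344 m

Δh_A − Δh_B ≈ 250 mm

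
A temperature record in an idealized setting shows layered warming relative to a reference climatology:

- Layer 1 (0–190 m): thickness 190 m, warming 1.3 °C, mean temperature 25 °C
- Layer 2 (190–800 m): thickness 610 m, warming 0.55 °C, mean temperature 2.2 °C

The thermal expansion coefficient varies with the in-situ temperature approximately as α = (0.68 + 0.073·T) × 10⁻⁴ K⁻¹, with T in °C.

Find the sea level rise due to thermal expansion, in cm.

Layer 1: α = (0.68 + 0.073×25)×10⁻⁴ = 2.505×10⁻⁴ K⁻¹
Layer 2: α = (0.68 + 0.073×2.2)×10⁻⁴ = 0.8406×10⁻⁴ K⁻¹
0–190 m: 190 × 1.3 × 2.505×10⁻⁴ = 0.0618735 m
190–800 m: 0.8406×10⁻⁴ × 610 × 0.55 = 0.02820213 m
Δh = 0.0618735 + 0.02820213 = 0.09007563 m

Δh = 9.01 cm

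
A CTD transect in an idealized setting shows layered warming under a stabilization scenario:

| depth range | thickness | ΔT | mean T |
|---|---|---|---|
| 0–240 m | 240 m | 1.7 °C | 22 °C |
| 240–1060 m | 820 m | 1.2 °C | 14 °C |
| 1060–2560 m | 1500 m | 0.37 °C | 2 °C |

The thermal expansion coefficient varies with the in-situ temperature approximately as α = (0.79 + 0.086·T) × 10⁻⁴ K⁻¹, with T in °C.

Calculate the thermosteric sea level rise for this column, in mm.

Δh = 359 mm

Layer 1: α = (0.79 + 0.086×22)×10⁻⁴ = 2.682×10⁻⁴ K⁻¹
Layer 2: α = (0.79 + 0.086×14)×10⁻⁴ = 1.994×10⁻⁴ K⁻¹
Layer 3: α = (0.79 + 0.086×2)×10⁻⁴ = 0.962×10⁻⁴ K⁻¹
0–240 m: 240 × 2.682×10⁻⁴ × 1.7 = 0.1094256 m
1.2 × 1.994×10⁻⁴ × 820 = 0.1962096 m
1060–2560 m: 0.962×10⁻⁴ × 1500 × 0.37 = 0.053391 m
Δh = 0.1094256 + 0.1962096 + 0.053391 = 0.3590262 m ≈ 359 mm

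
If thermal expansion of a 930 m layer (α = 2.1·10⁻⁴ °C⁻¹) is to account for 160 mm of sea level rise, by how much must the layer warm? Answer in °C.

0.82 °C

ΔT = Δh/(αH) = 0.16 / (2.1×10⁻⁴ × 930) ≈ 0.8193 °C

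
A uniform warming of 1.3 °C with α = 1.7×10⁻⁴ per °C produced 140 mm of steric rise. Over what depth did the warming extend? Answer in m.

H = Δh/(αΔT) = 0.14 / (1.7×10⁻⁴ × 1.3) ≈ 633.5 m

about 630 m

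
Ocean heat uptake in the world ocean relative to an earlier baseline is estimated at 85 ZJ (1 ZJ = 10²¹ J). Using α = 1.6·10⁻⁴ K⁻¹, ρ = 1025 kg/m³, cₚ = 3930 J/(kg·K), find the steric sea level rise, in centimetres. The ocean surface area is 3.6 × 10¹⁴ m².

Per unit area: Q = 85×10²¹ / (3.6×10¹⁴) ≈ 2.361×10⁸ J/m²
Δh = αQ/(ρcₚ) = 1.6×10⁻⁴ × 2.361×10⁸ / (1025 × 3930) ≈ 0.0093778 m

0.938 cm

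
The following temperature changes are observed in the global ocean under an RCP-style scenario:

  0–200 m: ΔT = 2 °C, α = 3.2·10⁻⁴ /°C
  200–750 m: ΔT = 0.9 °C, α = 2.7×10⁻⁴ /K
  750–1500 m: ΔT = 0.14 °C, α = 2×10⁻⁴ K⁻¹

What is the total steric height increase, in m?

0.283 m

Layer 1: 200 × 3.2×10⁻⁴ × 2 = 0.12800 m
Layer 2: 550 × 2.7×10⁻⁴ × 0.9 = 0.13365 m
750–1500 m: 2×10⁻⁴ × 0.14 × 750 = 0.02100 m
Δh = 0.12800 + 0.13365 + 0.02100 = 0.28265 m ≈ 0.283 m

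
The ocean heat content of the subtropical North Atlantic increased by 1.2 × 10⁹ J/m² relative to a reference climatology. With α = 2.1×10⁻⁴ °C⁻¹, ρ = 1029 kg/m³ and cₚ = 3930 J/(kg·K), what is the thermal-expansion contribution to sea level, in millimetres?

Δh = αQ/(ρcₚ) = 2.1×10⁻⁴ × 1.2×10⁹ / (1029 × 3930) ≈ 0.062315 m

Δh = 62 mm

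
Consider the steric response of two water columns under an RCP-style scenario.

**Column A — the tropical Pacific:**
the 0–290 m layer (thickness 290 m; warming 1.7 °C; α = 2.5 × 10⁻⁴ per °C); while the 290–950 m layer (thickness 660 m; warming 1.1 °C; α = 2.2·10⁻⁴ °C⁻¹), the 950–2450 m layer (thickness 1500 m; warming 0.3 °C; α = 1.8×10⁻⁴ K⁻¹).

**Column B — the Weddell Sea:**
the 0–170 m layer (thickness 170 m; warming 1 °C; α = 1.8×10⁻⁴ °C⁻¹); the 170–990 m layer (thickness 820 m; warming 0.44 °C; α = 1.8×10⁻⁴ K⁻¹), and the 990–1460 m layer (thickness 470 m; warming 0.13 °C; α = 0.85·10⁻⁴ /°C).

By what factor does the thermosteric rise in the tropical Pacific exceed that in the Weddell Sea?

≈ 3.6×

A 0–290 m: 1.7 × 2.5×10⁻⁴ × 290 = 0.12325 m
A Layer 2: 2.2×10⁻⁴ × 1.1 × 660 = 0.15972 m
A 0.3 × 1500 × 1.8×10⁻⁴ = 0.08100 m
A total: 0.36397 m
B Layer 1: 1.8×10⁻⁴ × 170 × 1 = 0.03060 m
B 170–990 m: 820 × 0.44 × 1.8×10⁻⁴ = 0.064944 m
B Layer 3: 0.13 × 470 × 0.85×10⁻⁴ = 0.0051935 m
B total: 0.1007375 m
Ratio: 0.36397 / 0.1007375 ≈ 3.613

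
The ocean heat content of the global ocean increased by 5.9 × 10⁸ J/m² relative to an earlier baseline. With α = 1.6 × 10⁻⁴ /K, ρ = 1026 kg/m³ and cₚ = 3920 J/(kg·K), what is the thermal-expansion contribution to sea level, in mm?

Δh = αQ/(ρcₚ) = 1.6×10⁻⁴ × 5.9×10⁸ / (1026 × 3920) ≈ 0.023471 m

23 mm of thermosteric rise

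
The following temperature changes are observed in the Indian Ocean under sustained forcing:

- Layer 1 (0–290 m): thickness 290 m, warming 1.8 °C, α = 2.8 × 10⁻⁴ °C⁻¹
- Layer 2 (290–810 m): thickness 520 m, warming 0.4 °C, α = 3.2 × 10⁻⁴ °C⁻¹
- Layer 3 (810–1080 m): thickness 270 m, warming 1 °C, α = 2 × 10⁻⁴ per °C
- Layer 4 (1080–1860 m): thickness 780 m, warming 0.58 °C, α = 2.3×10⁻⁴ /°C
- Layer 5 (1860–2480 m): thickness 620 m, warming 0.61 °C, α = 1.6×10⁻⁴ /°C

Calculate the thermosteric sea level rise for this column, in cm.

about 43.1 cm

2.8×10⁻⁴ × 1.8 × 290 = 0.14616 m
Layer 2: 0.4 × 520 × 3.2×10⁻⁴ = 0.06656 m
2×10⁻⁴ × 270 × 1 = 0.05400 m
Layer 4: 780 × 2.3×10⁻⁴ × 0.58 = 0.104052 m
1.6×10⁻⁴ × 620 × 0.61 = 0.060512 m
Δh = 0.14616 + 0.06656 + 0.05400 + 0.104052 + 0.060512 = 0.431284 m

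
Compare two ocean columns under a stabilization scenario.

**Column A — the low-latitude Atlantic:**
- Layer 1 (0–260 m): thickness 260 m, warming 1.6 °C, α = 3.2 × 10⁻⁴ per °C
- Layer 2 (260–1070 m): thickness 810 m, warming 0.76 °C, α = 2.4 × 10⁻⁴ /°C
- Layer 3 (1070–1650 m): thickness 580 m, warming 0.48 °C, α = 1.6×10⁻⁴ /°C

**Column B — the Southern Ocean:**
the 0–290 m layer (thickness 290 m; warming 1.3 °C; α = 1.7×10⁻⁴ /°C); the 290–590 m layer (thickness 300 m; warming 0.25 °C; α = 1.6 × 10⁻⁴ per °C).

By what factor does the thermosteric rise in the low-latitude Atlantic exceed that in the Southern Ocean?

A 0–260 m: 3.2×10⁻⁴ × 1.6 × 260 = 0.13312 m
A Layer 2: 0.76 × 810 × 2.4×10⁻⁴ = 0.147744 m
A Layer 3: 1.6×10⁻⁴ × 580 × 0.48 = 0.044544 m
A total: 0.325408 m
B 0–290 m: 1.7×10⁻⁴ × 1.3 × 290 = 0.06409 m
B 1.6×10⁻⁴ × 0.25 × 300 = 0.01200 m
B total: 0.07609 m
Ratio: 0.325408 / 0.07609 ≈ 4.277

a factor of 4.3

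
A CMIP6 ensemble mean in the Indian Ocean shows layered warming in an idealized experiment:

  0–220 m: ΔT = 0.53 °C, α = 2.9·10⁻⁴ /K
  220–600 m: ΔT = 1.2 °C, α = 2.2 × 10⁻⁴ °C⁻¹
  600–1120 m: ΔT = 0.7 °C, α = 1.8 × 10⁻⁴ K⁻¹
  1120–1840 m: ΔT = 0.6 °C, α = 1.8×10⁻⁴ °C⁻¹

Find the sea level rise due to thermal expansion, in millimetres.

0–220 m: 0.53 × 220 × 2.9×10⁻⁴ = 0.033814 m
Layer 2: 2.2×10⁻⁴ × 1.2 × 380 = 0.10032 m
520 × 1.8×10⁻⁴ × 0.7 = 0.06552 m
0.6 × 1.8×10⁻⁴ × 720 = 0.07776 m
Δh = 0.033814 + 0.10032 + 0.06552 + 0.07776 = 0.277414 m

Δh = 277 mm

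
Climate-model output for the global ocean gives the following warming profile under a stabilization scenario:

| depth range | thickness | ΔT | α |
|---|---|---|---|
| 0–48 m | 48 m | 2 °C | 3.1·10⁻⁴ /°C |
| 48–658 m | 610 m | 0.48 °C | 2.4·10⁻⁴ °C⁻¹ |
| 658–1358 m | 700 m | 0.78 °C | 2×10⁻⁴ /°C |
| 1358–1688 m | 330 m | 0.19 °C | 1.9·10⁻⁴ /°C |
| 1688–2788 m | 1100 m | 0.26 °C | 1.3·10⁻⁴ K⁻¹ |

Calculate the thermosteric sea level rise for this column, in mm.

2 × 48 × 3.1×10⁻⁴ = 0.02976 m
48–658 m: 610 × 0.48 × 2.4×10⁻⁴ = 0.070272 m
Layer 3: 0.78 × 700 × 2×10⁻⁴ = 0.10920 m
1358–1688 m: 1.9×10⁻⁴ × 0.19 × 330 = 0.011913 m
0.26 × 1.3×10⁻⁴ × 1100 = 0.03718 m
Δh = 0.02976 + 0.070272 + 0.10920 + 0.011913 + 0.03718 = 0.258325 m

Δh = 260 mm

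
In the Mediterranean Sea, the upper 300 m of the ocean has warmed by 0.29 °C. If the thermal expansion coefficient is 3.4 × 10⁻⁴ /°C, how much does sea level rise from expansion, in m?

Δh = αΔT·H = 3.4×10⁻⁴ × 0.29 × 300 = 0.02958 m

0.0296 m of thermosteric rise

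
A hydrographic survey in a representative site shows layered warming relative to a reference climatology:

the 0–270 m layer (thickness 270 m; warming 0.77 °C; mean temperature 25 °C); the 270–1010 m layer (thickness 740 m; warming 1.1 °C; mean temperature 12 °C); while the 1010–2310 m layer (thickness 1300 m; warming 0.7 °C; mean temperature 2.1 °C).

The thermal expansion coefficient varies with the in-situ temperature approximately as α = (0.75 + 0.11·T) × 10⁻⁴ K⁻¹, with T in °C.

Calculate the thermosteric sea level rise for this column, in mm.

Layer 1: α = (0.75 + 0.11×25)×10⁻⁴ = 3.5×10⁻⁴ K⁻¹
Layer 2: α = (0.75 + 0.11×12)×10⁻⁴ = 2.07×10⁻⁴ K⁻¹
Layer 3: α = (0.75 + 0.11×2.1)×10⁻⁴ = 0.981×10⁻⁴ K⁻¹
0–270 m: 270 × 0.77 × 3.5×10⁻⁴ = 0.072765 m
1.1 × 740 × 2.07×10⁻⁴ = 0.168498 m
Layer 3: 1300 × 0.981×10⁻⁴ × 0.7 = 0.089271 m
Δh = 0.072765 + 0.168498 + 0.089271 = 0.330534 m ≈ 330 mm

Δh = 330 mm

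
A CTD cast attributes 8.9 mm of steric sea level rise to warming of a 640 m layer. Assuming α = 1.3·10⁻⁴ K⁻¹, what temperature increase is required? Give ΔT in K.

ΔT = Δh/(αH) = 0.0089 / (1.3×10⁻⁴ × 640) ≈ 0.1070 K

ΔT ≈ 0.107 K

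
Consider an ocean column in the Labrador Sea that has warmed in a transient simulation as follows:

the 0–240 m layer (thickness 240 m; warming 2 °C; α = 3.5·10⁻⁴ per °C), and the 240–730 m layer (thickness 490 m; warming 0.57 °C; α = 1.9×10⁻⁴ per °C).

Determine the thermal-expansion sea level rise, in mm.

3.5×10⁻⁴ × 240 × 2 = 0.16800 m
Layer 2: 490 × 0.57 × 1.9×10⁻⁴ = 0.053067 m
Δh = 0.16800 + 0.053067 = 0.221067 m

220 mm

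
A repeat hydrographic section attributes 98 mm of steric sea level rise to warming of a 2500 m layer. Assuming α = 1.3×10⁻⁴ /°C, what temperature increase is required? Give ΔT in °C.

about 0.30 °C

ΔT = Δh/(αH) = 0.098 / (1.3×10⁻⁴ × 2500) ≈ 0.3015 °C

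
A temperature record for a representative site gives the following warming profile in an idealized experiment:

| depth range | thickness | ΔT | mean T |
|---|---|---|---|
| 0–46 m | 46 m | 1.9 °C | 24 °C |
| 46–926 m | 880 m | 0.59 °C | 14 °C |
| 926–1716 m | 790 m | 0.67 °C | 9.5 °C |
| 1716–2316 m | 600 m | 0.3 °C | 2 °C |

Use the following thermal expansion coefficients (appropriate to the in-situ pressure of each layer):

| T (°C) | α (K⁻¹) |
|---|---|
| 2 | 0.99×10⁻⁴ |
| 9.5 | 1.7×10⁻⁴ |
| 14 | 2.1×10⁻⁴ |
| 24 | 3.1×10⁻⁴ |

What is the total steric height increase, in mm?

Layer 1 at 24 °C → α = 3.1×10⁻⁴ K⁻¹
Layer 2 at 14 °C → α = 2.1×10⁻⁴ K⁻¹
Layer 3 at 9.5 °C → α = 1.7×10⁻⁴ K⁻¹
Layer 4 at 2 °C → α = 0.99×10⁻⁴ K⁻¹
Layer 1: 3.1×10⁻⁴ × 46 × 1.9 = 0.027094 m
46–926 m: 0.59 × 880 × 2.1×10⁻⁴ = 0.109032 m
Layer 3: 1.7×10⁻⁴ × 790 × 0.67 = 0.089981 m
1716–2316 m: 0.99×10⁻⁴ × 0.3 × 600 = 0.01782 m
Δh = 0.027094 + 0.109032 + 0.089981 + 0.01782 = 0.243927 m ≈ 240 mm

Δh = 240 mm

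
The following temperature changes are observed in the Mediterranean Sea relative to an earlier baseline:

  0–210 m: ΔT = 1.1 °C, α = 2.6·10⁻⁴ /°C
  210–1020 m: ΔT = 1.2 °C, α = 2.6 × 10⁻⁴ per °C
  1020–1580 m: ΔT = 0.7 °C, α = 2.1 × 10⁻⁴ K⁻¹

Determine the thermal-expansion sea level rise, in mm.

395 mm of thermosteric rise

0–210 m: 1.1 × 210 × 2.6×10⁻⁴ = 0.06006 m
Layer 2: 2.6×10⁻⁴ × 1.2 × 810 = 0.25272 m
560 × 2.1×10⁻⁴ × 0.7 = 0.08232 m
Δh = 0.06006 + 0.25272 + 0.08232 = 0.39510 m ≈ 395 mm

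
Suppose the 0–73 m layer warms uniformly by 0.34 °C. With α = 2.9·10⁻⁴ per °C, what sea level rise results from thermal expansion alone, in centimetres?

Δh = αΔT·H = 2.9×10⁻⁴ × 0.34 × 73 = 0.0071978 m

0.72 cm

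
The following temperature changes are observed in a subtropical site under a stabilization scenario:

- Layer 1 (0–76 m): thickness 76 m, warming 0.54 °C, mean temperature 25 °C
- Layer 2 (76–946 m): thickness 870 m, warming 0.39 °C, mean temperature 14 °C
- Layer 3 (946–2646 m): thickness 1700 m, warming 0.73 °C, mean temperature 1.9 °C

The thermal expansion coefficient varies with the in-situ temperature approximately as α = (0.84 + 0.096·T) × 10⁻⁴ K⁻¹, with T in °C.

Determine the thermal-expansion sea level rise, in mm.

Layer 1: α = (0.84 + 0.096×25)×10⁻⁴ = 3.24×10⁻⁴ K⁻¹
Layer 2: α = (0.84 + 0.096×14)×10⁻⁴ = 2.184×10⁻⁴ K⁻¹
Layer 3: α = (0.84 + 0.096×1.9)×10⁻⁴ = 1.0224×10⁻⁴ K⁻¹
Layer 1: 0.54 × 76 × 3.24×10⁻⁴ = 0.01329696 m
870 × 0.39 × 2.184×10⁻⁴ = 0.07410312 m
Layer 3: 0.73 × 1700 × 1.0224×10⁻⁴ = 0.12687984 m
Δh = 0.01329696 + 0.07410312 + 0.12687984 = 0.21427992 m ≈ 214 mm

Δh ≈ 214 mm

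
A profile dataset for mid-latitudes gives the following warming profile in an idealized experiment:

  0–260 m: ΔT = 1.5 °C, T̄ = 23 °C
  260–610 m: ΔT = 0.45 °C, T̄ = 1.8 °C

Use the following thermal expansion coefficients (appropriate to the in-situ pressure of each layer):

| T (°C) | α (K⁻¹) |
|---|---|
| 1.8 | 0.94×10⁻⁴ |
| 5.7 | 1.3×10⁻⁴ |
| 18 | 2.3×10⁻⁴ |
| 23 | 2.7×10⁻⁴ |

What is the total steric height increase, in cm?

Layer 1 at 23 °C → α = 2.7×10⁻⁴ K⁻¹
Layer 2 at 1.8 °C → α = 0.94×10⁻⁴ K⁻¹
260 × 1.5 × 2.7×10⁻⁴ = 0.10530 m
0.45 × 350 × 0.94×10⁻⁴ = 0.014805 m
Δh = 0.10530 + 0.014805 = 0.120105 m

about 12.0 cm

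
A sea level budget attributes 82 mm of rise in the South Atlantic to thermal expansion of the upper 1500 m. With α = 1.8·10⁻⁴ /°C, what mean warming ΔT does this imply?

ΔT = Δh/(αH) = 0.082 / (1.8×10⁻⁴ × 1500) ≈ 0.3037 K

about 0.304 K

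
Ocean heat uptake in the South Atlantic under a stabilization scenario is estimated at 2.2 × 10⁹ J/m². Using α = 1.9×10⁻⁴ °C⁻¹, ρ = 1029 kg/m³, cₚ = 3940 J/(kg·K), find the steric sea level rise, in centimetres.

Δh = 10 cm

Δh = αQ/(ρcₚ) = 1.9×10⁻⁴ × 2.2×10⁹ / (1029 × 3940) ≈ 0.10310 m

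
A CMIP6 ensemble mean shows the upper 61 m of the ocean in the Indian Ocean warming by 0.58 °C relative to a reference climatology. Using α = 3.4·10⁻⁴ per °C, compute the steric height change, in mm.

Δh ≈ 12.0 mm

Δh = αΔT·H = 3.4×10⁻⁴ × 0.58 × 61 = 0.0120292 m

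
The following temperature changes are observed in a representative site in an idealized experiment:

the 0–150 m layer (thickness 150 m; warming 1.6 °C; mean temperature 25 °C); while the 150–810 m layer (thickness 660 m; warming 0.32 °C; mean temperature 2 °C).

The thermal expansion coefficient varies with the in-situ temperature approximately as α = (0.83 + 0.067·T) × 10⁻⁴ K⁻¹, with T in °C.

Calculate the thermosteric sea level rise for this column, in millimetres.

Layer 1: α = (0.83 + 0.067×25)×10⁻⁴ = 2.505×10⁻⁴ K⁻¹
Layer 2: α = (0.83 + 0.067×2)×10⁻⁴ = 0.964×10⁻⁴ K⁻¹
Layer 1: 2.505×10⁻⁴ × 150 × 1.6 = 0.06012 m
150–810 m: 0.964×10⁻⁴ × 660 × 0.32 = 0.02035968 m
Δh = 0.06012 + 0.02035968 = 0.08047968 m

Δh ≈ 80.5 mm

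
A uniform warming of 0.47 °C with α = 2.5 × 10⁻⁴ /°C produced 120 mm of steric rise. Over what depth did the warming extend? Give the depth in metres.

H = Δh/(αΔT) = 0.12 / (2.5×10⁻⁴ × 0.47) ≈ 1021 m

H ≈ 1020 m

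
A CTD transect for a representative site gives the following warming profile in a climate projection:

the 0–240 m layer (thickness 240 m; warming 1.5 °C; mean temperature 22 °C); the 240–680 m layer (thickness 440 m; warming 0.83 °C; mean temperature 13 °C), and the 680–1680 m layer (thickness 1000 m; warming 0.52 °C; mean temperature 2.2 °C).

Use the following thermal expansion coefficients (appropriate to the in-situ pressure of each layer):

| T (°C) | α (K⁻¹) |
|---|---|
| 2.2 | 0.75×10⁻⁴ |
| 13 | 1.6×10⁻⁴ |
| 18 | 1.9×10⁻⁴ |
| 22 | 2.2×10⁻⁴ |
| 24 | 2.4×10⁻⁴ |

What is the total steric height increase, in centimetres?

Layer 1 at 22 °C → α = 2.2×10⁻⁴ K⁻¹
Layer 2 at 13 °C → α = 1.6×10⁻⁴ K⁻¹
Layer 3 at 2.2 °C → α = 0.75×10⁻⁴ K⁻¹
Layer 1: 2.2×10⁻⁴ × 1.5 × 240 = 0.07920 m
240–680 m: 0.83 × 440 × 1.6×10⁻⁴ = 0.058432 m
Layer 3: 0.52 × 1000 × 0.75×10⁻⁴ = 0.03900 m
Δh = 0.07920 + 0.058432 + 0.03900 = 0.176632 m ≈ 17.7 cm

Δh ≈ 17.7 cm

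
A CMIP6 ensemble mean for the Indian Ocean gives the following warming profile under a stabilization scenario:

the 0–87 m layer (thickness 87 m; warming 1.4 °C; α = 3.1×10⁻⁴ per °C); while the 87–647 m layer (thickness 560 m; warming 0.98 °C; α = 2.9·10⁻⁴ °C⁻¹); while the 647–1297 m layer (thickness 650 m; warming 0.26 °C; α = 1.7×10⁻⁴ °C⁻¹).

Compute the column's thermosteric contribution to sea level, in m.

0.226 m

3.1×10⁻⁴ × 1.4 × 87 = 0.037758 m
2.9×10⁻⁴ × 0.98 × 560 = 0.159152 m
Layer 3: 1.7×10⁻⁴ × 650 × 0.26 = 0.02873 m
Δh = 0.037758 + 0.159152 + 0.02873 = 0.22564 m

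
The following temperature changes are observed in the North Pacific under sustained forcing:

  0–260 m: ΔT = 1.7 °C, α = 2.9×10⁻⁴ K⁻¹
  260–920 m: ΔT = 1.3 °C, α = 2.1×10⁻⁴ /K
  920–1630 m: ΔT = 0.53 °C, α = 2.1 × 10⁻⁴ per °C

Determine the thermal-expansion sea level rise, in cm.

2.9×10⁻⁴ × 1.7 × 260 = 0.12818 m
Layer 2: 1.3 × 2.1×10⁻⁴ × 660 = 0.18018 m
Layer 3: 2.1×10⁻⁴ × 0.53 × 710 = 0.079023 m
Δh = 0.12818 + 0.18018 + 0.079023 = 0.387383 m

38.7 cm of thermosteric rise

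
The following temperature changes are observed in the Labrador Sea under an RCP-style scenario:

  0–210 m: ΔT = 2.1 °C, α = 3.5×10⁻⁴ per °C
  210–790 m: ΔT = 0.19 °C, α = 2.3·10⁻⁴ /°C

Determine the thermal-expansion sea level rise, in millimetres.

0–210 m: 3.5×10⁻⁴ × 210 × 2.1 = 0.15435 m
210–790 m: 580 × 0.19 × 2.3×10⁻⁴ = 0.025346 m
Δh = 0.15435 + 0.025346 = 0.179696 m

Δh ≈ 180 mm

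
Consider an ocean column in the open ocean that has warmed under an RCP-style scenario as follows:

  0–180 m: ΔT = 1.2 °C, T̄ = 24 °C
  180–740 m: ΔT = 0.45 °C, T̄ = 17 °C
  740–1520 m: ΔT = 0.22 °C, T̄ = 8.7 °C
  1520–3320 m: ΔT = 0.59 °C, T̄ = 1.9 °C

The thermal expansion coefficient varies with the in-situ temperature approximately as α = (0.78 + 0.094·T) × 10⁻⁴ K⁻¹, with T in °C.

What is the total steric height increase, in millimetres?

Layer 1: α = (0.78 + 0.094×24)×10⁻⁴ = 3.036×10⁻⁴ K⁻¹
Layer 2: α = (0.78 + 0.094×17)×10⁻⁴ = 2.378×10⁻⁴ K⁻¹
Layer 3: α = (0.78 + 0.094×8.7)×10⁻⁴ = 1.5978×10⁻⁴ K⁻¹
Layer 4: α = (0.78 + 0.094×1.9)×10⁻⁴ = 0.9586×10⁻⁴ K⁻¹
Layer 1: 1.2 × 3.036×10⁻⁴ × 180 = 0.0655776 m
180–740 m: 2.378×10⁻⁴ × 0.45 × 560 = 0.0599256 m
1.5978×10⁻⁴ × 0.22 × 780 = 0.027418248 m
0.59 × 0.9586×10⁻⁴ × 1800 = 0.10180332 m
Δh = 0.0655776 + 0.0599256 + 0.027418248 + 0.10180332 = 0.254724768 m ≈ 250 mm

250 mm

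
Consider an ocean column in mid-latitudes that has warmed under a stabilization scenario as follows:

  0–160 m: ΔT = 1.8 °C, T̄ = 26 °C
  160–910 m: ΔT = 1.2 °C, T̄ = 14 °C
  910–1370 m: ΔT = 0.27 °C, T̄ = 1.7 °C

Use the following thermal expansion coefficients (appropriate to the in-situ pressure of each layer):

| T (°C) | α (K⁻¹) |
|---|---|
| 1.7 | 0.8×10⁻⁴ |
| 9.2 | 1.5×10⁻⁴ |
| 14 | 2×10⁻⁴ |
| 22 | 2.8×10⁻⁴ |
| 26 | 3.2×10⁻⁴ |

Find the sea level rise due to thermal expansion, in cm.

Layer 1 at 26 °C → α = 3.2×10⁻⁴ K⁻¹
Layer 2 at 14 °C → α = 2×10⁻⁴ K⁻¹
Layer 3 at 1.7 °C → α = 0.8×10⁻⁴ K⁻¹
3.2×10⁻⁴ × 160 × 1.8 = 0.09216 m
Layer 2: 750 × 1.2 × 2×10⁻⁴ = 0.18000 m
910–1370 m: 460 × 0.8×10⁻⁴ × 0.27 = 0.009936 m
Δh = 0.09216 + 0.18000 + 0.009936 = 0.282096 m

28.2 cm of thermosteric rise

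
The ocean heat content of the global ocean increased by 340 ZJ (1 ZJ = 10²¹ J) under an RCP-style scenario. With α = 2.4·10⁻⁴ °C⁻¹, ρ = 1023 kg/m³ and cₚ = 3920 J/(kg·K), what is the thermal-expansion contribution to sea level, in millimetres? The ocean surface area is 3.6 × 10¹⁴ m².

Δh = 57 mm

Per unit area: Q = 340×10²¹ / (3.6×10¹⁴) ≈ 9.444×10⁸ J/m²
Δh = αQ/(ρcₚ) = 2.4×10⁻⁴ × 9.444×10⁸ / (1023 × 3920) ≈ 0.05652 m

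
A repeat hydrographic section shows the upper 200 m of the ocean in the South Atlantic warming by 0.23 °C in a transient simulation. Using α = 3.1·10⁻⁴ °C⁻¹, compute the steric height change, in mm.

Δh = αΔT·H = 3.1×10⁻⁴ × 0.23 × 200 = 0.01426 m

Δh ≈ 14.3 mm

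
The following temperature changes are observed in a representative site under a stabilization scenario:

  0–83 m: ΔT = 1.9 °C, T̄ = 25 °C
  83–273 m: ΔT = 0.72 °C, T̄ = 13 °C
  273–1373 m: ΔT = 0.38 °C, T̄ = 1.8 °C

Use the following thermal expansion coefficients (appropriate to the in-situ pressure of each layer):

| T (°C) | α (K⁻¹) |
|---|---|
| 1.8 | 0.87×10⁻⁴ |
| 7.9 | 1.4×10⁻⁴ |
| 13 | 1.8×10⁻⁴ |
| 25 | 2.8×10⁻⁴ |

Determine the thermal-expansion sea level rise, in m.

Layer 1 at 25 °C → α = 2.8×10⁻⁴ K⁻¹
Layer 2 at 13 °C → α = 1.8×10⁻⁴ K⁻¹
Layer 3 at 1.8 °C → α = 0.87×10⁻⁴ K⁻¹
0–83 m: 83 × 2.8×10⁻⁴ × 1.9 = 0.044156 m
0.72 × 1.8×10⁻⁴ × 190 = 0.024624 m
273–1373 m: 0.38 × 1100 × 0.87×10⁻⁴ = 0.036366 m
Δh = 0.044156 + 0.024624 + 0.036366 = 0.105146 m ≈ 0.11 m

Δh = 0.11 m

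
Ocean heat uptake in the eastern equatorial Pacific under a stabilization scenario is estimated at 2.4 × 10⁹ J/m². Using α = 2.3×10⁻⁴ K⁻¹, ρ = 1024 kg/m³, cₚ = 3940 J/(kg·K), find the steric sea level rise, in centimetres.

Δh ≈ 13.7 cm

Δh = αQ/(ρcₚ) = 2.3×10⁻⁴ × 2.4×10⁹ / (1024 × 3940) ≈ 0.13682 m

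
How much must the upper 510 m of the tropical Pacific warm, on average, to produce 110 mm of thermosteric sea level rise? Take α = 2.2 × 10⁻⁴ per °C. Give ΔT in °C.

0.980 °C

ΔT = Δh/(αH) = 0.11 / (2.2×10⁻⁴ × 510) ≈ 0.9804 °C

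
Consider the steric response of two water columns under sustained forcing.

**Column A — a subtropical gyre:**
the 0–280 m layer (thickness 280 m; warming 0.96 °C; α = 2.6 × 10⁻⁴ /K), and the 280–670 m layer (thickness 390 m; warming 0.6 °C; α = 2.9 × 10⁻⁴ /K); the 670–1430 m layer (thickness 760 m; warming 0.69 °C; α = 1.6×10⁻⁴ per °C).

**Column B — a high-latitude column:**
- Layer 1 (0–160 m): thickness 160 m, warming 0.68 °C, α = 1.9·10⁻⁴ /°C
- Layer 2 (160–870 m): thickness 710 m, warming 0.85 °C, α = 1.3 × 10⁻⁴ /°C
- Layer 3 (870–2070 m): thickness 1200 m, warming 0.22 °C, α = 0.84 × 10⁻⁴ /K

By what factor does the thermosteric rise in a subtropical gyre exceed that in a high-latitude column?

A 0–280 m: 2.6×10⁻⁴ × 0.96 × 280 = 0.069888 m
A 280–670 m: 390 × 2.9×10⁻⁴ × 0.6 = 0.06786 m
A 670–1430 m: 0.69 × 760 × 1.6×10⁻⁴ = 0.083904 m
A total: 0.221652 m
B Layer 1: 160 × 0.68 × 1.9×10⁻⁴ = 0.020672 m
B 160–870 m: 710 × 1.3×10⁻⁴ × 0.85 = 0.078455 m
B 0.22 × 1200 × 0.84×10⁻⁴ = 0.022176 m
B total: 0.121303 m
Ratio: 0.221652 / 0.121303 ≈ 1.827

1.8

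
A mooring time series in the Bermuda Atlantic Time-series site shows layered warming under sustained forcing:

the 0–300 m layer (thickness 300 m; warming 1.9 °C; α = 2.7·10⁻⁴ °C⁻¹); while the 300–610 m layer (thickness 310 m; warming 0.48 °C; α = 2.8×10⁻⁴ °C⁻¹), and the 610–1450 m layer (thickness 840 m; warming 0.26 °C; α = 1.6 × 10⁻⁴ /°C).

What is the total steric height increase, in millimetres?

231 mm

Layer 1: 300 × 1.9 × 2.7×10⁻⁴ = 0.15390 m
2.8×10⁻⁴ × 310 × 0.48 = 0.041664 m
Layer 3: 0.26 × 840 × 1.6×10⁻⁴ = 0.034944 m
Δh = 0.15390 + 0.041664 + 0.034944 = 0.230508 m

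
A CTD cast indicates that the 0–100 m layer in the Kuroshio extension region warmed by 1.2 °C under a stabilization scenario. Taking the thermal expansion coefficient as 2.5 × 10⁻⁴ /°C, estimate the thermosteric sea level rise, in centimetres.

Δh = 3.0 cm

Δh = αΔT·H = 2.5×10⁻⁴ × 1.2 × 100 = 0.03000 m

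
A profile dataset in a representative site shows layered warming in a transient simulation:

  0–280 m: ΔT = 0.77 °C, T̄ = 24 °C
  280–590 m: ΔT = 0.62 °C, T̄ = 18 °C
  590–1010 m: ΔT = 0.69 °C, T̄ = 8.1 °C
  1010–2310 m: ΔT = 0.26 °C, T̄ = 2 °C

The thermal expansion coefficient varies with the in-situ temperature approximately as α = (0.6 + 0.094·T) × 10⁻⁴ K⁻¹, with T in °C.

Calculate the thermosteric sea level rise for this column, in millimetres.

about 170 mm

Layer 1: α = (0.6 + 0.094×24)×10⁻⁴ = 2.856×10⁻⁴ K⁻¹
Layer 2: α = (0.6 + 0.094×18)×10⁻⁴ = 2.292×10⁻⁴ K⁻¹
Layer 3: α = (0.6 + 0.094×8.1)×10⁻⁴ = 1.3614×10⁻⁴ K⁻¹
Layer 4: α = (0.6 + 0.094×2)×10⁻⁴ = 0.788×10⁻⁴ K⁻¹
0.77 × 2.856×10⁻⁴ × 280 = 0.06157536 m
280–590 m: 310 × 2.292×10⁻⁴ × 0.62 = 0.04405224 m
Layer 3: 1.3614×10⁻⁴ × 420 × 0.69 = 0.039453372 m
Layer 4: 0.26 × 0.788×10⁻⁴ × 1300 = 0.0266344 m
Δh = 0.06157536 + 0.04405224 + 0.039453372 + 0.0266344 = 0.171715372 m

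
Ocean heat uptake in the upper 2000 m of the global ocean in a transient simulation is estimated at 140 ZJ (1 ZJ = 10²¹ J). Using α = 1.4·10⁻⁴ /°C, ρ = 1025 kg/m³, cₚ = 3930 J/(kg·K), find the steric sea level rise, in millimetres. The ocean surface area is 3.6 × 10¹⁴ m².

Δh = 13.5 mm

Per unit area: Q = 140×10²¹ / (3.6×10¹⁴) ≈ 3.889×10⁸ J/m²
Δh = αQ/(ρcₚ) = 1.4×10⁻⁴ × 3.889×10⁸ / (1025 × 3930) ≈ 0.013516 m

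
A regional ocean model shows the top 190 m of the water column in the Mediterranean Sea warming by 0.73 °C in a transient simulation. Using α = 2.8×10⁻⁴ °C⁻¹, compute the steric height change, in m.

Δh = αΔT·H = 2.8×10⁻⁴ × 0.73 × 190 = 0.038836 m

Δh ≈ 0.0388 m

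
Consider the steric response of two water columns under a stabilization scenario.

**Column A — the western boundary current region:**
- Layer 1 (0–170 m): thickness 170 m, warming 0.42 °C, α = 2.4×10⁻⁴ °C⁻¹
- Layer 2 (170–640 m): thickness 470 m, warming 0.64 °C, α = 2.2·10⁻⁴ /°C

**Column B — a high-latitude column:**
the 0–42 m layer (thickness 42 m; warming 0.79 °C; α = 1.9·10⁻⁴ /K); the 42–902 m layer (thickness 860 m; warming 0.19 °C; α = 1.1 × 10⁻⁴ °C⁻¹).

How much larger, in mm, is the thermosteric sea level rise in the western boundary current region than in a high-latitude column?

59.0 mm

A Layer 1: 2.4×10⁻⁴ × 0.42 × 170 = 0.017136 m
A 170–640 m: 470 × 2.2×10⁻⁴ × 0.64 = 0.066176 m
A total: 0.083312 m
B 0–42 m: 1.9×10⁻⁴ × 0.79 × 42 = 0.0063042 m
B 0.19 × 860 × 1.1×10⁻⁴ = 0.017974 m
B total: 0.0242782 m
Difference: 0.083312 − 0.0242782 = 0.0590338 m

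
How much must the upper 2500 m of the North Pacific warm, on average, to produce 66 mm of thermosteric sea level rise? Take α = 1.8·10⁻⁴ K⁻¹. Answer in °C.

ΔT = Δh/(αH) = 0.066 / (1.8×10⁻⁴ × 2500) ≈ 0.1467 °C

about 0.147 °C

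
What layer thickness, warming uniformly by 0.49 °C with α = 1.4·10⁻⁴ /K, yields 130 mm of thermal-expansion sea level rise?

1900 m

H = Δh/(αΔT) = 0.13 / (1.4×10⁻⁴ × 0.49) ≈ 1895 m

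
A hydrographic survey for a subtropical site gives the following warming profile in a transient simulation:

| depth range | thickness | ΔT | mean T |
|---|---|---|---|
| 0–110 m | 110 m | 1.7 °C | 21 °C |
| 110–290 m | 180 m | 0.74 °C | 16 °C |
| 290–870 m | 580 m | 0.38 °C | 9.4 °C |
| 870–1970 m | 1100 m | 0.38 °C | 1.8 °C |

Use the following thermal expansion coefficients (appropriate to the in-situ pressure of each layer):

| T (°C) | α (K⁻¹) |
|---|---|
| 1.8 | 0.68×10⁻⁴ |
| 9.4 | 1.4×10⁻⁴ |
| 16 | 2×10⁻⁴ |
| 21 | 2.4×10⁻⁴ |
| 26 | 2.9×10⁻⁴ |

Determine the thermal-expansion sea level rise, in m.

Δh = 0.131 m

Layer 1 at 21 °C → α = 2.4×10⁻⁴ K⁻¹
Layer 2 at 16 °C → α = 2×10⁻⁴ K⁻¹
Layer 3 at 9.4 °C → α = 1.4×10⁻⁴ K⁻¹
Layer 4 at 1.8 °C → α = 0.68×10⁻⁴ K⁻¹
0–110 m: 1.7 × 2.4×10⁻⁴ × 110 = 0.04488 m
0.74 × 180 × 2×10⁻⁴ = 0.02664 m
290–870 m: 580 × 0.38 × 1.4×10⁻⁴ = 0.030856 m
870–1970 m: 0.38 × 1100 × 0.68×10⁻⁴ = 0.028424 m
Δh = 0.04488 + 0.02664 + 0.030856 + 0.028424 = 0.13080 m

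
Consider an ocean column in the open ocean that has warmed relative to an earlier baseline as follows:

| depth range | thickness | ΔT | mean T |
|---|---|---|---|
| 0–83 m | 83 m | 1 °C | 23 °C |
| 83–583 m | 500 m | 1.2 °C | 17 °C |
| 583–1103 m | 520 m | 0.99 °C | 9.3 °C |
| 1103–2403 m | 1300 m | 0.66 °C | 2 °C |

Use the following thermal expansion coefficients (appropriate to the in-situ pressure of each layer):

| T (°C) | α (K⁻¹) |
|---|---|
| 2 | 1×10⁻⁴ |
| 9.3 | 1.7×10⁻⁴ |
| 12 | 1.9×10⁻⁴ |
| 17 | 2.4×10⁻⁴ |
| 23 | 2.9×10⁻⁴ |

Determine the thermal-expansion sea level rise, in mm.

Δh ≈ 341 mm

Layer 1 at 23 °C → α = 2.9×10⁻⁴ K⁻¹
Layer 2 at 17 °C → α = 2.4×10⁻⁴ K⁻¹
Layer 3 at 9.3 °C → α = 1.7×10⁻⁴ K⁻¹
Layer 4 at 2 °C → α = 1×10⁻⁴ K⁻¹
83 × 1 × 2.9×10⁻⁴ = 0.02407 m
Layer 2: 1.2 × 500 × 2.4×10⁻⁴ = 0.14400 m
583–1103 m: 1.7×10⁻⁴ × 520 × 0.99 = 0.087516 m
1103–2403 m: 1300 × 1×10⁻⁴ × 0.66 = 0.08580 m
Δh = 0.02407 + 0.14400 + 0.087516 + 0.08580 = 0.341386 m ≈ 341 mm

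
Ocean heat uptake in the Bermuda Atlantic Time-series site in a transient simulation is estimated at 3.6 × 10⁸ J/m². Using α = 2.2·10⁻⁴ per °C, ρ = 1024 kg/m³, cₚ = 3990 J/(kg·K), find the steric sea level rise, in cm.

Δh = αQ/(ρcₚ) = 2.2×10⁻⁴ × 3.6×10⁸ / (1024 × 3990) ≈ 0.019384 m

Δh = 1.94 cm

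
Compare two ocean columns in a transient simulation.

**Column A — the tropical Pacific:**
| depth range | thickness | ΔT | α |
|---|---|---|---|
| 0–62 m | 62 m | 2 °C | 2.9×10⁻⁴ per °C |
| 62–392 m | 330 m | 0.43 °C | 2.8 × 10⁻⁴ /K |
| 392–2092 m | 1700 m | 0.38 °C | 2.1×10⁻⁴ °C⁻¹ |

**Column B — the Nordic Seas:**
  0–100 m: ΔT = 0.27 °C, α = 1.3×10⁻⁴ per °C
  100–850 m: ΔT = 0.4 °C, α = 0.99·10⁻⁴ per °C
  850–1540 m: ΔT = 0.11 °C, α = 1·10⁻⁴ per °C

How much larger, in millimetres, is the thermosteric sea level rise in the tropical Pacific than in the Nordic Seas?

A 0–62 m: 2 × 2.9×10⁻⁴ × 62 = 0.03596 m
A 2.8×10⁻⁴ × 330 × 0.43 = 0.039732 m
A 392–2092 m: 2.1×10⁻⁴ × 1700 × 0.38 = 0.13566 m
A total: 0.211352 m
B 0–100 m: 0.27 × 1.3×10⁻⁴ × 100 = 0.00351 m
B 100–850 m: 750 × 0.4 × 0.99×10⁻⁴ = 0.02970 m
B 690 × 0.11 × 1×10⁻⁴ = 0.00759 m
B total: 0.04080 m
Difference: 0.211352 − 0.04080 = 0.170552 m

170 mm larger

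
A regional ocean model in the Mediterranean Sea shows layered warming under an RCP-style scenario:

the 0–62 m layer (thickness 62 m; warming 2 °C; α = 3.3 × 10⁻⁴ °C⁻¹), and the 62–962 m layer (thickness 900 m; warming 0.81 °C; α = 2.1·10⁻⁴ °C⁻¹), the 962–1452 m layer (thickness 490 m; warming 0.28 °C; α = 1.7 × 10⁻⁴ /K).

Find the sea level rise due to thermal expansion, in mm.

220 mm

62 × 3.3×10⁻⁴ × 2 = 0.04092 m
Layer 2: 0.81 × 900 × 2.1×10⁻⁴ = 0.15309 m
962–1452 m: 0.28 × 490 × 1.7×10⁻⁴ = 0.023324 m
Δh = 0.04092 + 0.15309 + 0.023324 = 0.217334 m ≈ 220 mm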